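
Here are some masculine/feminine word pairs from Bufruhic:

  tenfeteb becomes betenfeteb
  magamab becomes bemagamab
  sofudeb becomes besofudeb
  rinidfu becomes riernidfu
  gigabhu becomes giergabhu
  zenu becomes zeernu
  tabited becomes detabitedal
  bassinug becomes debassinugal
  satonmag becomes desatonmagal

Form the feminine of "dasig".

dedasigal

tenfeteb and tabited both have last vowel 'e' yet inflect differently (betenfeteb, detabitedal), so the last vowel is not what conditions the rule; the final letter is.
"dasig" ends in -g. The stems ending in -g (bassinug → debassinugal, satonmag → desatonmagal) add de- … -al around the stem.
The other patterns: stems ending in -b add the prefix be-; stems ending in -u insert -er- after the first vowel.
So dasig → dedasigal.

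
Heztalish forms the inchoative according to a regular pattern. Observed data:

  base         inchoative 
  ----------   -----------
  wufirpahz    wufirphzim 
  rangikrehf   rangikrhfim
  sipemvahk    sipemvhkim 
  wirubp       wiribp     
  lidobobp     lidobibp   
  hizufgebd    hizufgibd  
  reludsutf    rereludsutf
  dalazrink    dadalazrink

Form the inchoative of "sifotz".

sisifotz

rangikrehf and reludsutf both end in -f yet inflect differently (rangikrhfim, rereludsutf), so the final letter is not what conditions the rule; the second-to-last letter is.
"sifotz" has second-to-last letter 't'. The one such stem in the data (reludsutf → rereludsutf) repeats the first consonant+vowel as a prefix (as does dalazrink), so the same rule applies.
The other patterns: stems whose second-to-last letter is 'h' delete the last vowel and add -im; stems whose second-to-last letter is 'b' change the last vowel to 'i'.
So sifotz → sisifotz.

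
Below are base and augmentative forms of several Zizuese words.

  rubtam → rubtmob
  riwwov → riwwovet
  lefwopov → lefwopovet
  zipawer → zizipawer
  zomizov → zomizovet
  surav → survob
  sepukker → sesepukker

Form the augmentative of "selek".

seselek

"selek" has last vowel 'e'. The stems whose last vowel is 'e' (zipawer → zizipawer, sepukker → sesepukker) repeat the first consonant+vowel as a prefix.
So selek → seselek.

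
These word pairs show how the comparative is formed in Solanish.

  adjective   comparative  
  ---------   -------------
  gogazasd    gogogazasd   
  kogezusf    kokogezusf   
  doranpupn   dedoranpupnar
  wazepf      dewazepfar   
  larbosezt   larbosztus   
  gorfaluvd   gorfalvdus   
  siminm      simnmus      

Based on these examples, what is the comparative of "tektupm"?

detektupmar

"tektupm" has second-to-last letter 'p'. The stems whose second-to-last letter is 'p' (doranpupn → dedoranpupnar, wazepf → dewazepfar) add de- … -ar around the stem.
So tektupm → detektupmar.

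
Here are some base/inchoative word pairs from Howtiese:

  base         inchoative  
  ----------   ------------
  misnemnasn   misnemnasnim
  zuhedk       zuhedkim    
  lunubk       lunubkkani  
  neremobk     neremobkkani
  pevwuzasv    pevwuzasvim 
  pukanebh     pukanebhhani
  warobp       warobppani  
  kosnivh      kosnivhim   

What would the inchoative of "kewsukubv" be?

lunubk and zuhedk both end in -k yet inflect differently (lunubkkani, zuhedkim), so the final letter is not what conditions the rule; the second-to-last letter is.
"kewsukubv" has second-to-last letter 'b'. The stems whose second-to-last letter is 'b' (pukanebh → pukanebhhani, warobp → warobppani, lunubk → lunubkkani) double the final consonant and add -ani.
So kewsukubv → kewsukubvvani.

kewsukubvvani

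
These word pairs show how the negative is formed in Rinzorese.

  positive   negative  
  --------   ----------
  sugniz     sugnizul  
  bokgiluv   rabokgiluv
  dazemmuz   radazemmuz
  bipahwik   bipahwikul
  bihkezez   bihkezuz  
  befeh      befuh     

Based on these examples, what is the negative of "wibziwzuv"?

dazemmuz and sugniz both end in -z yet inflect differently (radazemmuz, sugnizul), so the final letter is not what conditions the rule; the last vowel is.
"wibziwzuv" has last vowel 'u'. The stems whose last vowel is 'u' (dazemmuz → radazemmuz, bokgiluv → rabokgiluv) add the prefix ra-.
So wibziwzuv → rawibziwzuv.

rawibziwzuv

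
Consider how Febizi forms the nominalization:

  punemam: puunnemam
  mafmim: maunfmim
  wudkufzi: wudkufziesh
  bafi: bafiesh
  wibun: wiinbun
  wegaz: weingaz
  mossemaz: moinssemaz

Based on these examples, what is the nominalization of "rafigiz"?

rainfigiz

mafmim and wudkufzi both have last vowel 'i' yet inflect differently (maunfmim, wudkufziesh), so the last vowel is not what conditions the rule; the final letter is.
"rafigiz" ends in -z. The stems ending in -z (wegaz → weingaz, mossemaz → moinssemaz) insert -in- after the first vowel.
The other patterns: stems ending in -m insert -un- after the first vowel; stems ending in -i add -esh.
So rafigiz → rainfigiz.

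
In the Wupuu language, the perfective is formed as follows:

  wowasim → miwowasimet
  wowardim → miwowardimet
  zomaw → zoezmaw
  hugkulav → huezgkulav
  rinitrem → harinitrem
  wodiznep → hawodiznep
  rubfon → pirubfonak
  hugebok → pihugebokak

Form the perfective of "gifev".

hagifev

wowasim and rinitrem both end in -m yet inflect differently (miwowasimet, harinitrem), so the final letter is not what conditions the rule; the last vowel is.
"gifev" has last vowel 'e'. The stems whose last vowel is 'e' (rinitrem → harinitrem, wodiznep → hawodiznep) add the prefix ha-.
So gifev → hagifev.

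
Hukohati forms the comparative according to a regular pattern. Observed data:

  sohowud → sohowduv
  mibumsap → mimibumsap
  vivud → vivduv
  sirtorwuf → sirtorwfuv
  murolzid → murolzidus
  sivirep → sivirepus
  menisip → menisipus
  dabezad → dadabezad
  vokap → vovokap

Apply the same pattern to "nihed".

sohowud and dabezad both end in -d yet inflect differently (sohowduv, dadabezad), so the final letter is not what conditions the rule; the last vowel is.
"nihed" has last vowel 'e'. The one such stem in the data (sivirep → sivirepus) adds -us, so the same rule applies.
So nihed → nihedus.

nihedus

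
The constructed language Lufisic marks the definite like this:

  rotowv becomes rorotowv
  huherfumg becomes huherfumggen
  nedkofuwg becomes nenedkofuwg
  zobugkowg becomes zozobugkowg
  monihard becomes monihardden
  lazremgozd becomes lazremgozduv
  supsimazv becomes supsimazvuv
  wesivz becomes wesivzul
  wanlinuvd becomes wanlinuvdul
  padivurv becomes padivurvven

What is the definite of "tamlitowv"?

rotowv and supsimazv both end in -v yet inflect differently (rorotowv, supsimazvuv), so the final letter is not what conditions the rule; the second-to-last letter is.
"tamlitowv" has second-to-last letter 'w'. The stems whose second-to-last letter is 'w' (rotowv → rorotowv, zobugkowg → zozobugkowg, nedkofuwg → nenedkofuwg) repeat the first consonant+vowel as a prefix.
The other patterns: stems whose second-to-last letter is 'v' add -ul; stems whose second-to-last letter is 'z' add -uv; stems whose second-to-last letter is 'm' or 'r' double the final consonant and add -en.
So tamlitowv → tatamlitowv.

tatamlitowv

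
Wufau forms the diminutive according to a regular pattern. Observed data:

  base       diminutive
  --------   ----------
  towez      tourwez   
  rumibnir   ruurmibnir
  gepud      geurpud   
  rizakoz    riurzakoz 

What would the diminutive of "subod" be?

suurbod

Every pair shown (towez → tourwez, rumibnir → ruurmibnir, gepud → geurpud, …) follows the same rule: insert -ur- after the first vowel.
So subod → suurbod.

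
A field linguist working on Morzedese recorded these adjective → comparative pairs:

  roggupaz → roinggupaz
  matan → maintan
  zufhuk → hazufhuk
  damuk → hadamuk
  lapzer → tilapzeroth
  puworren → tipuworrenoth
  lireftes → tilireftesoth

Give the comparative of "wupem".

"wupem" has last vowel 'e'. The stems whose last vowel is 'e' (lapzer → tilapzeroth, puworren → tipuworrenoth, lireftes → tilireftesoth) add ti- … -oth around the stem.
The other patterns: stems whose last vowel is 'a' insert -in- after the first vowel; stems whose last vowel is 'u' add the prefix ha-.
So wupem → tiwupemoth.

tiwupemoth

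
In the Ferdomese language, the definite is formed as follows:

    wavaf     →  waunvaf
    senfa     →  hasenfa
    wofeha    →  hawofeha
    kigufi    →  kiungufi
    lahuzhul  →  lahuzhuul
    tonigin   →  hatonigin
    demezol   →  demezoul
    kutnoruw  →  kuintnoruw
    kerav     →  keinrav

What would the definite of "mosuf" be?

wavaf and senfa both have last vowel 'a' yet inflect differently (waunvaf, hasenfa), so the last vowel is not what conditions the rule; the final letter is.
"mosuf" ends in -f. The one such stem in the data (wavaf → waunvaf) inserts -un- after the first vowel (as does kigufi), so the same rule applies.
So mosuf → mounsuf.

mounsuf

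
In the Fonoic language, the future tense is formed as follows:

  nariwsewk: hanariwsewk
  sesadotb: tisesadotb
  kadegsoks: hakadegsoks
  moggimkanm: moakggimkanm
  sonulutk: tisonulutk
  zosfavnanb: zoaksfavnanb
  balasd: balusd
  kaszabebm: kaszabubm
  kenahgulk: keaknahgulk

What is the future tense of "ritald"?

sesadotb and zosfavnanb both end in -b yet inflect differently (tisesadotb, zoaksfavnanb), so the final letter is not what conditions the rule; the second-to-last letter is.
"ritald" has second-to-last letter 'l'. The one such stem in the data (kenahgulk → keaknahgulk) inserts -ak- after the first vowel (as do zosfavnanb, moggimkanm), so the same rule applies.
So ritald → riaktald.

riaktald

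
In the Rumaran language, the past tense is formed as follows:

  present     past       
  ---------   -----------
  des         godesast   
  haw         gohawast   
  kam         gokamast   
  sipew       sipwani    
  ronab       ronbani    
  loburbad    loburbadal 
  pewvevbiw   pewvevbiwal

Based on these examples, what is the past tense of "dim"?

haw and sipew both end in -w yet inflect differently (gohawast, sipwani), so the final letter is not what conditions the rule; the number of vowels is.
"dim" has 1 vowel. The stems with 1 vowel (des → godesast, haw → gohawast, kam → gokamast) add go- … -ast around the stem.
The other patterns: stems with 2 vowels delete the last vowel and add -ani; stems with 3 vowels add -al.
So dim → godimast.

godimast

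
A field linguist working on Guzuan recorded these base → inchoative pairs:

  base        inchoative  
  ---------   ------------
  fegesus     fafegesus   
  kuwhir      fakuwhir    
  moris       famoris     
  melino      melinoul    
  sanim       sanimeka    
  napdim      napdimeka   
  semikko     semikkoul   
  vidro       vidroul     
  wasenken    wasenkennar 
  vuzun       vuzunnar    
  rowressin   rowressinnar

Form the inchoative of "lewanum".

lewanumeka

fegesus and vuzun both have last vowel 'u' yet inflect differently (fafegesus, vuzunnar), so the last vowel is not what conditions the rule; the final letter is.
"lewanum" ends in -m. The stems ending in -m (napdim → napdimeka, sanim → sanimeka) add -eka.
The other patterns: stems ending in -o add -ul; stems ending in -r or -s add the prefix fa-; stems ending in -n double the final consonant and add -ar.
So lewanum → lewanumeka.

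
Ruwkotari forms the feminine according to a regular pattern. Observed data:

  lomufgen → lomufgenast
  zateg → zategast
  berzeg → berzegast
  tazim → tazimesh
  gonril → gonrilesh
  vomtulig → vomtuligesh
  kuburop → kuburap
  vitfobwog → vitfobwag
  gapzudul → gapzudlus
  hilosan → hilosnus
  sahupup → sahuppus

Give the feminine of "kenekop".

zateg and vomtulig both end in -g yet inflect differently (zategast, vomtuligesh), so the final letter is not what conditions the rule; the last vowel is.
"kenekop" has last vowel 'o'. The stems whose last vowel is 'o' (kuburop → kuburap, vitfobwog → vitfobwag) change the last vowel to 'a'.
So kenekop → kenekap.

kenekap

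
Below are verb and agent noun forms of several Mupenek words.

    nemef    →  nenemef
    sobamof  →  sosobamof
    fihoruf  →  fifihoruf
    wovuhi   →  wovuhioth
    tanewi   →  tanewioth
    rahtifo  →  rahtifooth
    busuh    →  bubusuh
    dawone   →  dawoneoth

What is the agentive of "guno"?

rahtifo and sobamof both have last vowel 'o' yet inflect differently (rahtifooth, sosobamof), so the last vowel is not what conditions the rule; whether the stem ends in a vowel or a consonant is.
"guno" ends in a vowel. The stems ending in a vowel (dawone → dawoneoth, tanewi → tanewioth, wovuhi → wovuhioth) add -oth.
The other pattern: stems ending in a consonant repeat the first consonant+vowel as a prefix.
So guno → gunooth.

gunooth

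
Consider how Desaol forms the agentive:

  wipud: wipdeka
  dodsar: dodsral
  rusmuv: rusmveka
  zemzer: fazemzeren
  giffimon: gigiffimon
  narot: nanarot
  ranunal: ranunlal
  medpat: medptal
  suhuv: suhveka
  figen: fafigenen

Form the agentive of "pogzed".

fapogzeden

"pogzed" has last vowel 'e'. The stems whose last vowel is 'e' (zemzer → fazemzeren, figen → fafigenen) add fa- … -en around the stem.
The other patterns: stems whose last vowel is 'a' delete the last vowel and add -al; stems whose last vowel is 'u' delete the last vowel and add -eka; stems whose last vowel is 'o' repeat the first consonant+vowel as a prefix.
So pogzed → fapogzeden.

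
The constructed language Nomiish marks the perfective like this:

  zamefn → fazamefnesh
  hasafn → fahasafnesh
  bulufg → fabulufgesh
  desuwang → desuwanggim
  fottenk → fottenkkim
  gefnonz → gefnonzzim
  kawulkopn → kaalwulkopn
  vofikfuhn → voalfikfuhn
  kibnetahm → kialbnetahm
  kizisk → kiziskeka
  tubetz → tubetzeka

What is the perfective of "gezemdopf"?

bulufg and desuwang both end in -g yet inflect differently (fabulufgesh, desuwanggim), so the final letter is not what conditions the rule; the second-to-last letter is.
"gezemdopf" has second-to-last letter 'p'. The one such stem in the data (kawulkopn → kaalwulkopn) inserts -al- after the first vowel (as do vofikfuhn, kibnetahm), so the same rule applies.
The other patterns: stems whose second-to-last letter is 'f' add fa- … -esh around the stem; stems whose second-to-last letter is 'n' double the final consonant and add -im; stems whose second-to-last letter is 's' or 't' add -eka.
So gezemdopf → gealzemdopf.

gealzemdopf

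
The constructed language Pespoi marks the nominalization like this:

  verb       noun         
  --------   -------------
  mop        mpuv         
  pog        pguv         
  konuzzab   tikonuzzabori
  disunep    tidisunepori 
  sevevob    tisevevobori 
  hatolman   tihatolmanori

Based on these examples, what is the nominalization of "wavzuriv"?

mop and disunep both end in -p yet inflect differently (mpuv, tidisunepori), so the final letter is not what conditions the rule; the number of vowels is.
"wavzuriv" has 3 vowels. The stems with 3 vowels (konuzzab → tikonuzzabori, disunep → tidisunepori, sevevob → tisevevobori) add ti- … -ori around the stem.
The other pattern: stems with 1 vowel delete the last vowel and add -uv.
So wavzuriv → tiwavzurivori.

tiwavzurivori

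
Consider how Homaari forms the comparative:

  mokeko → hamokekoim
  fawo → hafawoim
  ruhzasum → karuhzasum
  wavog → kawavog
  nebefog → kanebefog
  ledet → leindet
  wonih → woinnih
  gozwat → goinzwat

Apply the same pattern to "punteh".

puinnteh

mokeko and wavog both have last vowel 'o' yet inflect differently (hamokekoim, kawavog), so the last vowel is not what conditions the rule; the final letter is.
"punteh" ends in -h. The one such stem in the data (wonih → woinnih) inserts -in- after the first vowel (as do ledet, gozwat), so the same rule applies.
So punteh → puinnteh.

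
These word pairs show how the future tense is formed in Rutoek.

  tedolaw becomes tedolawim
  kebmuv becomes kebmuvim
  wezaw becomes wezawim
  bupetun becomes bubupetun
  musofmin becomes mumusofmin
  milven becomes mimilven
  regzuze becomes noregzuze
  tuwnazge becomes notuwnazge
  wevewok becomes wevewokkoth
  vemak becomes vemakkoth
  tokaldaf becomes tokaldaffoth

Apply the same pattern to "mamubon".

kebmuv and bupetun both have last vowel 'u' yet inflect differently (kebmuvim, bubupetun), so the last vowel is not what conditions the rule; the final letter is.
"mamubon" ends in -n. The stems ending in -n (bupetun → bubupetun, musofmin → mumusofmin, milven → mimilven) repeat the first consonant+vowel as a prefix.
The other patterns: stems ending in -v or -w add -im; stems ending in -e add the prefix no-; stems ending in -f or -k double the final consonant and add -oth.
So mamubon → mamamubon.

mamamubon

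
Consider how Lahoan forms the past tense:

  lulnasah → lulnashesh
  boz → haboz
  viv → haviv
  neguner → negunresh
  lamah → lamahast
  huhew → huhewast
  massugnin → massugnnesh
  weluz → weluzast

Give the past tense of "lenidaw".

boz and weluz both end in -z yet inflect differently (haboz, weluzast), so the final letter is not what conditions the rule; the number of vowels is.
"lenidaw" has 3 vowels. The stems with 3 vowels (lulnasah → lulnashesh, massugnin → massugnnesh, neguner → negunresh) delete the last vowel and add -esh.
The other patterns: stems with 1 vowel add the prefix ha-; stems with 2 vowels add -ast.
So lenidaw → lenidwesh.

lenidwesh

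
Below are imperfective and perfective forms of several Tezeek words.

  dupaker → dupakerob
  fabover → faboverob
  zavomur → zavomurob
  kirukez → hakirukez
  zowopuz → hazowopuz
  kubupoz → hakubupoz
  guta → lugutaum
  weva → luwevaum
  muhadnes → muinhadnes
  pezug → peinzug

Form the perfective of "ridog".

"ridog" ends in -g. The one such stem in the data (pezug → peinzug) inserts -in- after the first vowel (as does muhadnes), so the same rule applies.
So ridog → riindog.

riindog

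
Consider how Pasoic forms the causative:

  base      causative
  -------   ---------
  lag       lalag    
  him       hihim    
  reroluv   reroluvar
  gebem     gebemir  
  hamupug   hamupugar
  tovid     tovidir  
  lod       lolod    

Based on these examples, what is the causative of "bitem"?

bitemir

"bitem" has 2 vowels. The stems with 2 vowels (tovid → tovidir, gebem → gebemir) add -ir.
So bitem → bitemir.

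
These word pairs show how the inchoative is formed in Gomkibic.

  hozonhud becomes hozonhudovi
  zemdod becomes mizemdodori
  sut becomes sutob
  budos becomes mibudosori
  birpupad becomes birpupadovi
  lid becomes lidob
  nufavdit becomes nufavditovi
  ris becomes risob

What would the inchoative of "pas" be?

pasob

"pas" has 1 vowel. The stems with 1 vowel (sut → sutob, ris → risob, lid → lidob) add -ob.
The other patterns: stems with 2 vowels add mi- … -ori around the stem; stems with 3 vowels add -ovi.
So pas → pasob.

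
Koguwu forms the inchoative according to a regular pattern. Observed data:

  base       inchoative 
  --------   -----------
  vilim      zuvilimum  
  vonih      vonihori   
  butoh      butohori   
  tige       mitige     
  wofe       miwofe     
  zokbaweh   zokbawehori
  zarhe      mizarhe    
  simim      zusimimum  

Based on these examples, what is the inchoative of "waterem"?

zuwateremum

vilim and vonih both have last vowel 'i' yet inflect differently (zuvilimum, vonihori), so the last vowel is not what conditions the rule; the final letter is.
"waterem" ends in -m. The stems ending in -m (vilim → zuvilimum, simim → zusimimum) add zu- … -um around the stem.
The other patterns: stems ending in -h add -ori; stems ending in -e add the prefix mi-.
So waterem → zuwateremum.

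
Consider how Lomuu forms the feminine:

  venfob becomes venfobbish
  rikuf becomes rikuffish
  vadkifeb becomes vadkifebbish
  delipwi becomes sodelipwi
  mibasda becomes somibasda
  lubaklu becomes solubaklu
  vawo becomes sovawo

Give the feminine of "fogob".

rikuf and lubaklu both have last vowel 'u' yet inflect differently (rikuffish, solubaklu), so the last vowel is not what conditions the rule; whether the stem ends in a vowel or a consonant is.
"fogob" ends in a consonant. The stems ending in a consonant (venfob → venfobbish, rikuf → rikuffish, vadkifeb → vadkifebbish) double the final consonant and add -ish.
The other pattern: stems ending in a vowel add the prefix so-.
So fogob → fogobbish.

fogobbish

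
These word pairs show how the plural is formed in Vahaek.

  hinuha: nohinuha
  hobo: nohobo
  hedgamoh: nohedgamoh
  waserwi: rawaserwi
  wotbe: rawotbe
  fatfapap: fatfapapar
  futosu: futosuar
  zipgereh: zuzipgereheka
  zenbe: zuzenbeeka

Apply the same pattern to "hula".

hedgamoh and zipgereh both end in -h yet inflect differently (nohedgamoh, zuzipgereheka), so the final letter is not what conditions the rule; the first letter is.
"hula" begins with h-. The stems beginning with h- (hinuha → nohinuha, hobo → nohobo, hedgamoh → nohedgamoh) add the prefix no-.
The other patterns: stems beginning with w- add the prefix ra-; stems beginning with f- add -ar; stems beginning with z- add zu- … -eka around the stem.
So hula → nohula.

nohula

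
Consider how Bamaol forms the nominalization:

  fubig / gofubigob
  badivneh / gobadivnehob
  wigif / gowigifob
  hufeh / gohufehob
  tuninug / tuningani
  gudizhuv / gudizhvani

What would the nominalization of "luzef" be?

fubig and tuninug both end in -g yet inflect differently (gofubigob, tuningani), so the final letter is not what conditions the rule; the last vowel is.
"luzef" has last vowel 'e'. The stems whose last vowel is 'e' (badivneh → gobadivnehob, hufeh → gohufehob) add go- … -ob around the stem.
So luzef → goluzefob.

goluzefob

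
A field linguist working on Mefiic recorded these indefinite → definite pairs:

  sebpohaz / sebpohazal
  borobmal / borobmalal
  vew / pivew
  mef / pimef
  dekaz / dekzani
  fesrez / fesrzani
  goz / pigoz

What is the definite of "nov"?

goz and fesrez both end in -z yet inflect differently (pigoz, fesrzani), so the final letter is not what conditions the rule; the number of vowels is.
"nov" has 1 vowel. The stems with 1 vowel (goz → pigoz, mef → pimef, vew → pivew) add the prefix pi-.
The other patterns: stems with 2 vowels delete the last vowel and add -ani; stems with 3 vowels add -al.
So nov → pinov.

pinov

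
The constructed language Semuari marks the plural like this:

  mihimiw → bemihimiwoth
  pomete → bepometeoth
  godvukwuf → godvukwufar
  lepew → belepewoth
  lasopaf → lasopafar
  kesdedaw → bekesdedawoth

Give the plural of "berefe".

lasopaf and kesdedaw both have last vowel 'a' yet inflect differently (lasopafar, bekesdedawoth), so the last vowel is not what conditions the rule; the final letter is.
"berefe" ends in -e. The one such stem in the data (pomete → bepometeoth) adds be- … -oth around the stem, so the same rule applies.
So berefe → beberefeoth.

beberefeoth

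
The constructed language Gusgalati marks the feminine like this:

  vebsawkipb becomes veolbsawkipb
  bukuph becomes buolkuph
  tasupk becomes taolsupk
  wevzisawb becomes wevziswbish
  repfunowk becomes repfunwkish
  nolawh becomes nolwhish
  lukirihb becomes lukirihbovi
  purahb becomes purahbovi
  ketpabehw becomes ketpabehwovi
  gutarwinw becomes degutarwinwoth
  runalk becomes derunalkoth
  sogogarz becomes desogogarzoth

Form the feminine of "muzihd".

muzihdovi

vebsawkipb and wevzisawb both end in -b yet inflect differently (veolbsawkipb, wevziswbish), so the final letter is not what conditions the rule; the second-to-last letter is.
"muzihd" has second-to-last letter 'h'. The stems whose second-to-last letter is 'h' (lukirihb → lukirihbovi, purahb → purahbovi, ketpabehw → ketpabehwovi) add -ovi.
The other patterns: stems whose second-to-last letter is 'p' insert -ol- after the first vowel; stems whose second-to-last letter is 'w' delete the last vowel and add -ish; stems whose second-to-last letter is 'l', 'n' or 'r' add de- … -oth around the stem.
So muzihd → muzihdovi.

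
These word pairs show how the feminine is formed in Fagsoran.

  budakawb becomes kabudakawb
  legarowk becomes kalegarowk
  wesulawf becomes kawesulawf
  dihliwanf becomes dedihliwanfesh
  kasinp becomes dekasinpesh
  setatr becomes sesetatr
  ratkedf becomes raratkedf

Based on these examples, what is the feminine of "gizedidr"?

gigizedidr

wesulawf and dihliwanf both end in -f yet inflect differently (kawesulawf, dedihliwanfesh), so the final letter is not what conditions the rule; the second-to-last letter is.
"gizedidr" has second-to-last letter 'd'. The one such stem in the data (ratkedf → raratkedf) repeats the first consonant+vowel as a prefix (as does setatr), so the same rule applies.
The other patterns: stems whose second-to-last letter is 'w' add the prefix ka-; stems whose second-to-last letter is 'n' add de- … -esh around the stem.
So gizedidr → gigizedidr.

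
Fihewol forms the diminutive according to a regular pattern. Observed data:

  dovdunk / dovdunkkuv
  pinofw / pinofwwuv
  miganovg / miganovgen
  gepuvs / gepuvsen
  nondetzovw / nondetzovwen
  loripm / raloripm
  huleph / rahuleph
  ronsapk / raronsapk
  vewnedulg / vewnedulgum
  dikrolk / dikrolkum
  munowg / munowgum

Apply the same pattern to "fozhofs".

fozhofssuv

"fozhofs" has second-to-last letter 'f'. The one such stem in the data (pinofw → pinofwwuv) doubles the final consonant and adds -uv (as does dovdunk), so the same rule applies.
So fozhofs → fozhofssuv.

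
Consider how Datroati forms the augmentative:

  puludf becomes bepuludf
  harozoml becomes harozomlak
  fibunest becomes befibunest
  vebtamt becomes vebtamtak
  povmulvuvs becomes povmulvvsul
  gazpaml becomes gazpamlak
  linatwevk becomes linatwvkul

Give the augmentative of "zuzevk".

vebtamt and fibunest both end in -t yet inflect differently (vebtamtak, befibunest), so the final letter is not what conditions the rule; the second-to-last letter is.
"zuzevk" has second-to-last letter 'v'. The stems whose second-to-last letter is 'v' (povmulvuvs → povmulvvsul, linatwevk → linatwvkul) delete the last vowel and add -ul.
The other patterns: stems whose second-to-last letter is 'm' add -ak; stems whose second-to-last letter is 'd' or 's' add the prefix be-.
So zuzevk → zuzvkul.

zuzvkul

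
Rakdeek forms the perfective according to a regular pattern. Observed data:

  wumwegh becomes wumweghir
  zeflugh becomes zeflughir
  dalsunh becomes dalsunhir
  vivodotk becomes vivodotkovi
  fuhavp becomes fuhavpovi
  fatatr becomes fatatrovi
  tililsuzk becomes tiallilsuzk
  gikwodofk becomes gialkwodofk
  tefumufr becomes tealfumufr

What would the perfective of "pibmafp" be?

pialbmafp

vivodotk and tililsuzk both end in -k yet inflect differently (vivodotkovi, tiallilsuzk), so the final letter is not what conditions the rule; the second-to-last letter is.
"pibmafp" has second-to-last letter 'f'. The stems whose second-to-last letter is 'f' (gikwodofk → gialkwodofk, tefumufr → tealfumufr) insert -al- after the first vowel.
So pibmafp → pialbmafp.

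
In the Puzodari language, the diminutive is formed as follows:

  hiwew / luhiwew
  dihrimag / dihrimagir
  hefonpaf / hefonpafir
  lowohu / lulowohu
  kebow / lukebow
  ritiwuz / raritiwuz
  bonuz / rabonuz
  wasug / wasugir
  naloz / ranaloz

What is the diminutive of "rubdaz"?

lowohu and ritiwuz both have last vowel 'u' yet inflect differently (lulowohu, raritiwuz), so the last vowel is not what conditions the rule; the final letter is.
"rubdaz" ends in -z. The stems ending in -z (ritiwuz → raritiwuz, naloz → ranaloz, bonuz → rabonuz) add the prefix ra-.
So rubdaz → rarubdaz.

rarubdaz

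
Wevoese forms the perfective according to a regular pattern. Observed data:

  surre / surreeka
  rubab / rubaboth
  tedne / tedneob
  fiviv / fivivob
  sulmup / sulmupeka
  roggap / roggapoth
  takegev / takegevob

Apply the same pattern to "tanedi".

tanediob

sulmup and roggap both end in -p yet inflect differently (sulmupeka, roggapoth), so the final letter is not what conditions the rule; the first letter is.
"tanedi" begins with t-. The stems beginning with t- (takegev → takegevob, tedne → tedneob) add -ob.
The other patterns: stems beginning with s- add -eka; stems beginning with r- add -oth.
So tanedi → tanediob.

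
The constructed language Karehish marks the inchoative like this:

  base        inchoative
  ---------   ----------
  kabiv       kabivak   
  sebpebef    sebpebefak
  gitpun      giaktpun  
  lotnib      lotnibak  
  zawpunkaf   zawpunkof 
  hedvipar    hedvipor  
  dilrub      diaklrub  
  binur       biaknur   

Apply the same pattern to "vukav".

vukov

binur and hedvipar both end in -r yet inflect differently (biaknur, hedvipor), so the final letter is not what conditions the rule; the last vowel is.
"vukav" has last vowel 'a'. The stems whose last vowel is 'a' (hedvipar → hedvipor, zawpunkaf → zawpunkof) change the last vowel to 'o'.
So vukav → vukov.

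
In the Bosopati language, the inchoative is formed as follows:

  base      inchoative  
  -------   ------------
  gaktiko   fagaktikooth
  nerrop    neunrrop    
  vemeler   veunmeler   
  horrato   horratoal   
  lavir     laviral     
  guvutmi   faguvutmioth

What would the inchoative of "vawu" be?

vaunwu

lavir and vemeler both end in -r yet inflect differently (laviral, veunmeler), so the final letter is not what conditions the rule; the first letter is.
"vawu" begins with v-. The one such stem in the data (vemeler → veunmeler) inserts -un- after the first vowel (as does nerrop), so the same rule applies.
The other patterns: stems beginning with h- or l- add -al; stems beginning with g- add fa- … -oth around the stem.
So vawu → vaunwu.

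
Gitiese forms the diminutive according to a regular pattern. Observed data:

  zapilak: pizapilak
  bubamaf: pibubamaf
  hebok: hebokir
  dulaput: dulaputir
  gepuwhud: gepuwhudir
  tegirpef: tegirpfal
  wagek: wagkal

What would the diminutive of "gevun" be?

gevunir

zapilak and hebok both end in -k yet inflect differently (pizapilak, hebokir), so the final letter is not what conditions the rule; the last vowel is.
"gevun" has last vowel 'u'. The stems whose last vowel is 'u' (dulaput → dulaputir, gepuwhud → gepuwhudir) add -ir.
So gevun → gevunir.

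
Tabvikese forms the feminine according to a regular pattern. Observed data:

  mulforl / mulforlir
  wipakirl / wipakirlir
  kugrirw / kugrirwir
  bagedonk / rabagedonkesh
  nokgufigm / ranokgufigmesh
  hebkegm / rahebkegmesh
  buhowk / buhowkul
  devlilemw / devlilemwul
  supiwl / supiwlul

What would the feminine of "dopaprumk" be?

"dopaprumk" has second-to-last letter 'm'. The one such stem in the data (devlilemw → devlilemwul) adds -ul, so the same rule applies.
So dopaprumk → dopaprumkul.

dopaprumkul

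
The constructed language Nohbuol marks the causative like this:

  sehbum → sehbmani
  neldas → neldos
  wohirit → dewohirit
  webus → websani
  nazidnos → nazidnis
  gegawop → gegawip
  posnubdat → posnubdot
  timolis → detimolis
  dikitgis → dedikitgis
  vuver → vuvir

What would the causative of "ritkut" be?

timolis and neldas both end in -s yet inflect differently (detimolis, neldos), so the final letter is not what conditions the rule; the last vowel is.
"ritkut" has last vowel 'u'. The stems whose last vowel is 'u' (sehbum → sehbmani, webus → websani) delete the last vowel and add -ani.
So ritkut → ritktani.

ritktani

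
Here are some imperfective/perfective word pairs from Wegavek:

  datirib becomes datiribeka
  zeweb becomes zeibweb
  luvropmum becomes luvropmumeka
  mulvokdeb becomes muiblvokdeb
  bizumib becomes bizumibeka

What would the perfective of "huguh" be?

zeweb and datirib both end in -b yet inflect differently (zeibweb, datiribeka), so the final letter is not what conditions the rule; the last vowel is.
"huguh" has last vowel 'u'. The one such stem in the data (luvropmum → luvropmumeka) adds -eka, so the same rule applies.
So huguh → huguheka.

huguheka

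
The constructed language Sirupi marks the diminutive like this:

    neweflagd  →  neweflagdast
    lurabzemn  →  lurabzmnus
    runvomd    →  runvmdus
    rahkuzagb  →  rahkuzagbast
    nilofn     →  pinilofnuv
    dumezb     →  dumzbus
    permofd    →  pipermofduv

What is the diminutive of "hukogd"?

hukogdast

"hukogd" has second-to-last letter 'g'. The stems whose second-to-last letter is 'g' (rahkuzagb → rahkuzagbast, neweflagd → neweflagdast) add -ast.
The other patterns: stems whose second-to-last letter is 'f' add pi- … -uv around the stem; stems whose second-to-last letter is 'm' or 'z' delete the last vowel and add -us.
So hukogd → hukogdast.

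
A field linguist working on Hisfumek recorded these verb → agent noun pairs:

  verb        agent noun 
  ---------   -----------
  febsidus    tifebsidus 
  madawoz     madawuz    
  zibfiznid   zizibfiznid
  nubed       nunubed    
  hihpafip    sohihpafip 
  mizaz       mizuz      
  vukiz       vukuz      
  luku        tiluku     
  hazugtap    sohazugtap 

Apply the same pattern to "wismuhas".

tiwismuhas

hihpafip and zibfiznid both have last vowel 'i' yet inflect differently (sohihpafip, zizibfiznid), so the last vowel is not what conditions the rule; the final letter is.
"wismuhas" ends in -s. The one such stem in the data (febsidus → tifebsidus) adds the prefix ti-, so the same rule applies.
So wismuhas → tiwismuhas.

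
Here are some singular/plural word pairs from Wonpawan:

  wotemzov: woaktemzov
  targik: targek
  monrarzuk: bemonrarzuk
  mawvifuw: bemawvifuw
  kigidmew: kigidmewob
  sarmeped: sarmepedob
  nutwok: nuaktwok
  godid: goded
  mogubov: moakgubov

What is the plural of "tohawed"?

"tohawed" has last vowel 'e'. The stems whose last vowel is 'e' (sarmeped → sarmepedob, kigidmew → kigidmewob) add -ob.
The other patterns: stems whose last vowel is 'i' change the last vowel to 'e'; stems whose last vowel is 'u' add the prefix be-; stems whose last vowel is 'o' insert -ak- after the first vowel.
So tohawed → tohawedob.

tohawedob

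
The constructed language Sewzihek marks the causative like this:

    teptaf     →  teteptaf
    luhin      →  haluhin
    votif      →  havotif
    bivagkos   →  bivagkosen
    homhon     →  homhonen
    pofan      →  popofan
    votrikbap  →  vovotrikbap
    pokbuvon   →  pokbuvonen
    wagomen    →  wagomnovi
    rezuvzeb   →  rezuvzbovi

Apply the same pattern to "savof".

votif and teptaf both end in -f yet inflect differently (havotif, teteptaf), so the final letter is not what conditions the rule; the last vowel is.
"savof" has last vowel 'o'. The stems whose last vowel is 'o' (bivagkos → bivagkosen, pokbuvon → pokbuvonen, homhon → homhonen) add -en.
The other patterns: stems whose last vowel is 'i' add the prefix ha-; stems whose last vowel is 'a' repeat the first consonant+vowel as a prefix; stems whose last vowel is 'e' delete the last vowel and add -ovi.
So savof → savofen.

savofen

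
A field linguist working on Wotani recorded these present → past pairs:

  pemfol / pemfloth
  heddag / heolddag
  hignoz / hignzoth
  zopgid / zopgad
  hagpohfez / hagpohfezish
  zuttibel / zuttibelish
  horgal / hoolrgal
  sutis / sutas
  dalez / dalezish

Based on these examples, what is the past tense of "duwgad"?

duolwgad

zuttibel and pemfol both end in -l yet inflect differently (zuttibelish, pemfloth), so the final letter is not what conditions the rule; the last vowel is.
"duwgad" has last vowel 'a'. The stems whose last vowel is 'a' (heddag → heolddag, horgal → hoolrgal) insert -ol- after the first vowel.
The other patterns: stems whose last vowel is 'e' add -ish; stems whose last vowel is 'o' delete the last vowel and add -oth; stems whose last vowel is 'i' change the last vowel to 'a'.
So duwgad → duolwgad.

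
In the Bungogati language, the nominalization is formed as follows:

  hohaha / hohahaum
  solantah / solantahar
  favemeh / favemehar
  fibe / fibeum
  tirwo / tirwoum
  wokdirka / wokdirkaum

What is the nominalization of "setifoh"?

setifohar

"setifoh" ends in a consonant. The stems ending in a consonant (favemeh → favemehar, solantah → solantahar) add -ar.
The other pattern: stems ending in a vowel add -um.
So setifoh → setifohar.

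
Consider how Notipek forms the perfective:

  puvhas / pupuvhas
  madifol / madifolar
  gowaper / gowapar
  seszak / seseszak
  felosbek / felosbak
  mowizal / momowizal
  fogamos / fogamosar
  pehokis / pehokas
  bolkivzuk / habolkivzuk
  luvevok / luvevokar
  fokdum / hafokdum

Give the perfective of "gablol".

fogamos and pehokis both end in -s yet inflect differently (fogamosar, pehokas), so the final letter is not what conditions the rule; the last vowel is.
"gablol" has last vowel 'o'. The stems whose last vowel is 'o' (fogamos → fogamosar, luvevok → luvevokar, madifol → madifolar) add -ar.
The other patterns: stems whose last vowel is 'e' or 'i' change the last vowel to 'a'; stems whose last vowel is 'u' add the prefix ha-; stems whose last vowel is 'a' repeat the first consonant+vowel as a prefix.
So gablol → gablolar.

gablolar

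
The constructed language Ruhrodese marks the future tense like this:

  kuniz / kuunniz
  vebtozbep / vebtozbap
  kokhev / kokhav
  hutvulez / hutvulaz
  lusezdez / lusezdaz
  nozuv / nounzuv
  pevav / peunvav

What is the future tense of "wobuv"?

hutvulez and kuniz both end in -z yet inflect differently (hutvulaz, kuunniz), so the final letter is not what conditions the rule; the last vowel is.
"wobuv" has last vowel 'u'. The one such stem in the data (nozuv → nounzuv) inserts -un- after the first vowel (as do kuniz, pevav), so the same rule applies.
The other pattern: stems whose last vowel is 'e' change the last vowel to 'a'.
So wobuv → wounbuv.

wounbuv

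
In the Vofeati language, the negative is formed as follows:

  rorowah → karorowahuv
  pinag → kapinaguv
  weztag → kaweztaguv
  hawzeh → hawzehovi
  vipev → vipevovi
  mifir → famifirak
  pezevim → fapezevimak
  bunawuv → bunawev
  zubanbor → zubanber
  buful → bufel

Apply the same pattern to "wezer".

rorowah and hawzeh both end in -h yet inflect differently (karorowahuv, hawzehovi), so the final letter is not what conditions the rule; the last vowel is.
"wezer" has last vowel 'e'. The stems whose last vowel is 'e' (hawzeh → hawzehovi, vipev → vipevovi) add -ovi.
So wezer → wezerovi.

wezerovi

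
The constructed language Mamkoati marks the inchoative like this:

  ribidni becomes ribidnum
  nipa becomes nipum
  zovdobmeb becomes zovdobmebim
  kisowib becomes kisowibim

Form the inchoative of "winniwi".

winniwum

"winniwi" ends in a vowel. The stems ending in a vowel (ribidni → ribidnum, nipa → nipum) drop the final letter and add -um.
The other pattern: stems ending in a consonant add -im.
So winniwi → winniwum.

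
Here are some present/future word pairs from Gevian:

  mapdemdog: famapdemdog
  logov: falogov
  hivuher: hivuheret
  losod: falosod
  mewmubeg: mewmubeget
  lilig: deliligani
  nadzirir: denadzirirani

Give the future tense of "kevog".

fakevog

lilig and mapdemdog both end in -g yet inflect differently (deliligani, famapdemdog), so the final letter is not what conditions the rule; the last vowel is.
"kevog" has last vowel 'o'. The stems whose last vowel is 'o' (mapdemdog → famapdemdog, logov → falogov, losod → falosod) add the prefix fa-.
The other patterns: stems whose last vowel is 'i' add de- … -ani around the stem; stems whose last vowel is 'e' add -et.
So kevog → fakevog.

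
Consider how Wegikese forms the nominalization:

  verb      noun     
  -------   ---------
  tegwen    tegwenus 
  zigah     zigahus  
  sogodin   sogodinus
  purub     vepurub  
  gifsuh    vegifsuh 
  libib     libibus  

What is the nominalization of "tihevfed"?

gifsuh and zigah both end in -h yet inflect differently (vegifsuh, zigahus), so the final letter is not what conditions the rule; the last vowel is.
"tihevfed" has last vowel 'e'. The one such stem in the data (tegwen → tegwenus) adds -us, so the same rule applies.
So tihevfed → tihevfedus.

tihevfedus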